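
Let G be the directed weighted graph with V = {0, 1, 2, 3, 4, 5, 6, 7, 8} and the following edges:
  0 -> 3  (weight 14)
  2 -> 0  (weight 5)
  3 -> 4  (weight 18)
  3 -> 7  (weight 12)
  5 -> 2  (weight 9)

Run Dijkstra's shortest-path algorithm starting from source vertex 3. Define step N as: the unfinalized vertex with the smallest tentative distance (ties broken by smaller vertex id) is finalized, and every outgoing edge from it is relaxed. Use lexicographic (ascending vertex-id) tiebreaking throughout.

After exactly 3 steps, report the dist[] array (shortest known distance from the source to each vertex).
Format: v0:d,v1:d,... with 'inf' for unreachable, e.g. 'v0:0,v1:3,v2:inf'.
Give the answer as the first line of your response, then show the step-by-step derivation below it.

v0:inf,v1:inf,v2:inf,v3:0,v4:18,v5:inf,v6:inf,v7:12,v8:inf

step 1: dist = v0:inf,v1:inf,v2:inf,v3:0,v4:18,v5:inf,v6:inf,v7:12,v8:inf
step 2: dist = v0:inf,v1:inf,v2:inf,v3:0,v4:18,v5:inf,v6:inf,v7:12,v8:inf
step 3: dist = v0:inf,v1:inf,v2:inf,v3:0,v4:18,v5:inf,v6:inf,v7:12,v8:inf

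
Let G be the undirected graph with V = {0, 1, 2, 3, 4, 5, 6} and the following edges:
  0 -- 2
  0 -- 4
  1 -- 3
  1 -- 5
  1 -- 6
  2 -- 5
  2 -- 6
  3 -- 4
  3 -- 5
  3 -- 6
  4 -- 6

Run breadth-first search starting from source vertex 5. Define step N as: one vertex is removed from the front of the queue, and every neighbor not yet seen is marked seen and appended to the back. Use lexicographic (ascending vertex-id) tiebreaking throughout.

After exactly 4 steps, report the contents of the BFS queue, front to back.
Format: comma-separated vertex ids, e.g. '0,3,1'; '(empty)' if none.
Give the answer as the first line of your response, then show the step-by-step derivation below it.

6,0,4

step 1: dequeue 5; queue=[1,2,3]; order=5
step 2: dequeue 1; queue=[2,3,6]; order=5,1
step 3: dequeue 2; queue=[3,6,0]; order=5,1,2
step 4: dequeue 3; queue=[6,0,4]; order=5,1,2,3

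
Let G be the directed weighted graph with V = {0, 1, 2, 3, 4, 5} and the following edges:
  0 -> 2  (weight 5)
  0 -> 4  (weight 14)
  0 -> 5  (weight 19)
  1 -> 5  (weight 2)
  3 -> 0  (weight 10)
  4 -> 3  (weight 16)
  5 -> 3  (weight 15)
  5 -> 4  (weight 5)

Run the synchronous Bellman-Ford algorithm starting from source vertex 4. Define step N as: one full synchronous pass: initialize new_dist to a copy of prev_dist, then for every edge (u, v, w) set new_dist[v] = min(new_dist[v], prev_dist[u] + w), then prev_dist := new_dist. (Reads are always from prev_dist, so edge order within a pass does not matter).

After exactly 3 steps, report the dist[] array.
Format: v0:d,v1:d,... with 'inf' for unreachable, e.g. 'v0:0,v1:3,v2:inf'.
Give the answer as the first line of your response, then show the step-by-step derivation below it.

v0:26,v1:inf,v2:31,v3:16,v4:0,v5:45

step 1: dist = v0:inf,v1:inf,v2:inf,v3:16,v4:0,v5:inf
step 2: dist = v0:26,v1:inf,v2:inf,v3:16,v4:0,v5:inf
step 3: dist = v0:26,v1:inf,v2:31,v3:16,v4:0,v5:45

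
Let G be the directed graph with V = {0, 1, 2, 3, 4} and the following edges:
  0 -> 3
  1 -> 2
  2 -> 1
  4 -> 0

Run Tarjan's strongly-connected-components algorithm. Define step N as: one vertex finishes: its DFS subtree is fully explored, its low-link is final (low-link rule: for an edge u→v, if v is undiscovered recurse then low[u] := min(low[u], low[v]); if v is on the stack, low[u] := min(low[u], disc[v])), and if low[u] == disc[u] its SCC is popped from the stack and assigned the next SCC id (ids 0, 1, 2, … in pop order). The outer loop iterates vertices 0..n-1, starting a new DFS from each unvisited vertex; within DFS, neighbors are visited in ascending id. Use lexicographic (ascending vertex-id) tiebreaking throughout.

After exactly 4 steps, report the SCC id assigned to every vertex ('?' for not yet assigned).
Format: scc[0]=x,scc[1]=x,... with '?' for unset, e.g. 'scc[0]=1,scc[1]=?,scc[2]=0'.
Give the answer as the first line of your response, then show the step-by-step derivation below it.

scc[0]=1,scc[1]=2,scc[2]=2,scc[3]=0,scc[4]=?

step 1: low=(low[0]=0,low[1]=?,low[2]=?,low[3]=1,low[4]=?); scc=(scc[0]=?,scc[1]=?,scc[2]=?,scc[3]=0,scc[4]=?)
step 2: low=(low[0]=0,low[1]=?,low[2]=?,low[3]=1,low[4]=?); scc=(scc[0]=1,scc[1]=?,scc[2]=?,scc[3]=0,scc[4]=?)
step 3: low=(low[0]=0,low[1]=2,low[2]=2,low[3]=1,low[4]=?); scc=(scc[0]=1,scc[1]=?,scc[2]=?,scc[3]=0,scc[4]=?)
step 4: low=(low[0]=0,low[1]=2,low[2]=2,low[3]=1,low[4]=?); scc=(scc[0]=1,scc[1]=2,scc[2]=2,scc[3]=0,scc[4]=?)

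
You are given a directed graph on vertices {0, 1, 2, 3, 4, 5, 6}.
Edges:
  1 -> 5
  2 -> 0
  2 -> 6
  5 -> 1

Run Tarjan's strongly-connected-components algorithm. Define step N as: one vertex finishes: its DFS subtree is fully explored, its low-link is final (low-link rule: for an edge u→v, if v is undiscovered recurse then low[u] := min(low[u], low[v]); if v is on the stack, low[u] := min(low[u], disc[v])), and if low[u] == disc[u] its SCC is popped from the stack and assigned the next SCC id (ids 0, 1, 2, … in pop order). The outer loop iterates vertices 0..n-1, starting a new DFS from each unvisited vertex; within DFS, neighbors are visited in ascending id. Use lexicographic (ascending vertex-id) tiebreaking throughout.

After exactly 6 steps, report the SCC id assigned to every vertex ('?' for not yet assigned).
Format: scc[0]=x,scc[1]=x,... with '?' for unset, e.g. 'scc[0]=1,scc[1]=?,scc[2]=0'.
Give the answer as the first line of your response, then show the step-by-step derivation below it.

scc[0]=0,scc[1]=1,scc[2]=3,scc[3]=4,scc[4]=?,scc[5]=1,scc[6]=2

step 1: low=(low[0]=0,low[1]=?,low[2]=?,low[3]=?,low[4]=?,low[5]=?,low[6]=?); scc=(scc[0]=0,scc[1]=?,scc[2]=?,scc[3]=?,scc[4]=?,scc[5]=?,scc[6]=?)
step 2: low=(low[0]=0,low[1]=1,low[2]=?,low[3]=?,low[4]=?,low[5]=1,low[6]=?); scc=(scc[0]=0,scc[1]=?,scc[2]=?,scc[3]=?,scc[4]=?,scc[5]=?,scc[6]=?)
step 3: low=(low[0]=0,low[1]=1,low[2]=?,low[3]=?,low[4]=?,low[5]=1,low[6]=?); scc=(scc[0]=0,scc[1]=1,scc[2]=?,scc[3]=?,scc[4]=?,scc[5]=1,scc[6]=?)
step 4: low=(low[0]=0,low[1]=1,low[2]=3,low[3]=?,low[4]=?,low[5]=1,low[6]=4); scc=(scc[0]=0,scc[1]=1,scc[2]=?,scc[3]=?,scc[4]=?,scc[5]=1,scc[6]=2)
step 5: low=(low[0]=0,low[1]=1,low[2]=3,low[3]=?,low[4]=?,low[5]=1,low[6]=4); scc=(scc[0]=0,scc[1]=1,scc[2]=3,scc[3]=?,scc[4]=?,scc[5]=1,scc[6]=2)
step 6: low=(low[0]=0,low[1]=1,low[2]=3,low[3]=5,low[4]=?,low[5]=1,low[6]=4); scc=(scc[0]=0,scc[1]=1,scc[2]=3,scc[3]=4,scc[4]=?,scc[5]=1,scc[6]=2)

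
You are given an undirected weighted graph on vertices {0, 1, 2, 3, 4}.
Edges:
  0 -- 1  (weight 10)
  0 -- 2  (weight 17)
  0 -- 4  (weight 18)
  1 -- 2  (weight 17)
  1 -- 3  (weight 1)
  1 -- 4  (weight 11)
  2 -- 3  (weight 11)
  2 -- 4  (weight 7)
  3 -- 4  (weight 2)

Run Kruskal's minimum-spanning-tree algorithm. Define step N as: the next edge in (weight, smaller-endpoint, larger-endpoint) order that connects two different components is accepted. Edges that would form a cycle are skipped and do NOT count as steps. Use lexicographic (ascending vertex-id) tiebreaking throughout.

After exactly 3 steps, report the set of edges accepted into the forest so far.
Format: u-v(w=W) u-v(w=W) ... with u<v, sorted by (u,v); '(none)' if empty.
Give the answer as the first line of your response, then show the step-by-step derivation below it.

1-3(w=1) 2-4(w=7) 3-4(w=2)

step 1: add edge 1-3 (w=1); MST = {1-3(w=1)}
step 2: add edge 3-4 (w=2); MST = {1-3(w=1) 3-4(w=2)}
step 3: add edge 2-4 (w=7); MST = {1-3(w=1) 2-4(w=7) 3-4(w=2)}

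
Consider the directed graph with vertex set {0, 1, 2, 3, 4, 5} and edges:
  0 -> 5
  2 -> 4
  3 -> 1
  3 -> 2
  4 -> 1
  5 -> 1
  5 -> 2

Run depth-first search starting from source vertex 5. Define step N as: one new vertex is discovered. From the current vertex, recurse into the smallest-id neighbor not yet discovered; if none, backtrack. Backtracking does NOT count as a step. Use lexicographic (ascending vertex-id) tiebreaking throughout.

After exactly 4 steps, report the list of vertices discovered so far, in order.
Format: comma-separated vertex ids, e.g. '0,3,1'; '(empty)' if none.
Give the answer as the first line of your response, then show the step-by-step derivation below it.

5,1,2,4

step 1: discover 5; path=5; order=5
step 2: discover 1; path=5>1; order=5,1
step 3: discover 2; path=5>2; order=5,1,2
step 4: discover 4; path=5>2>4; order=5,1,2,4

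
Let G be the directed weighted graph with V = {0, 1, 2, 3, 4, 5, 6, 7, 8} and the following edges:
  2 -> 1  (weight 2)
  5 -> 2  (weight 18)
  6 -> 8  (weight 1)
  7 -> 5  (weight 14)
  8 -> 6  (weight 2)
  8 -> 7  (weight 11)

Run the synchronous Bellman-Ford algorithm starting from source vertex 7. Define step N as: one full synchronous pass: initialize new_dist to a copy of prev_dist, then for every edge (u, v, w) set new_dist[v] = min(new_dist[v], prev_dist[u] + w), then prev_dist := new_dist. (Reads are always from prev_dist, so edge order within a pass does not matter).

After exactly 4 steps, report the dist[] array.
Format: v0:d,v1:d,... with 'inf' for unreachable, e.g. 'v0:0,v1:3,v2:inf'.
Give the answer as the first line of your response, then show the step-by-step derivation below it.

v0:inf,v1:34,v2:32,v3:inf,v4:inf,v5:14,v6:inf,v7:0,v8:inf

step 1: dist = v0:inf,v1:inf,v2:inf,v3:inf,v4:inf,v5:14,v6:inf,v7:0,v8:inf
step 2: dist = v0:inf,v1:inf,v2:32,v3:inf,v4:inf,v5:14,v6:inf,v7:0,v8:inf
step 3: dist = v0:inf,v1:34,v2:32,v3:inf,v4:inf,v5:14,v6:inf,v7:0,v8:inf
step 4: dist = v0:inf,v1:34,v2:32,v3:inf,v4:inf,v5:14,v6:inf,v7:0,v8:inf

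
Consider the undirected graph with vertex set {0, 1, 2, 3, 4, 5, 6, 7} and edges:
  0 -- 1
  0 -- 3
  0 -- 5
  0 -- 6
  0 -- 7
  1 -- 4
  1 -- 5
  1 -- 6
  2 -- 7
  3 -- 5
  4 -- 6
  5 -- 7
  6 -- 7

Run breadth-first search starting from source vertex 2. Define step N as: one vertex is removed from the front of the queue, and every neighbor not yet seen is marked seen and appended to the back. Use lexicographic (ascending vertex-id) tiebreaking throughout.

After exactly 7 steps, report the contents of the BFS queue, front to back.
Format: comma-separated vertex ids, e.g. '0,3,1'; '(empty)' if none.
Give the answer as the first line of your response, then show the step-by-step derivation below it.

4

step 1: dequeue 2; queue=[7]; order=2
step 2: dequeue 7; queue=[0,5,6]; order=2,7
step 3: dequeue 0; queue=[5,6,1,3]; order=2,7,0
step 4: dequeue 5; queue=[6,1,3]; order=2,7,0,5
step 5: dequeue 6; queue=[1,3,4]; order=2,7,0,5,6
step 6: dequeue 1; queue=[3,4]; order=2,7,0,5,6,1
step 7: dequeue 3; queue=[4]; order=2,7,0,5,6,1,3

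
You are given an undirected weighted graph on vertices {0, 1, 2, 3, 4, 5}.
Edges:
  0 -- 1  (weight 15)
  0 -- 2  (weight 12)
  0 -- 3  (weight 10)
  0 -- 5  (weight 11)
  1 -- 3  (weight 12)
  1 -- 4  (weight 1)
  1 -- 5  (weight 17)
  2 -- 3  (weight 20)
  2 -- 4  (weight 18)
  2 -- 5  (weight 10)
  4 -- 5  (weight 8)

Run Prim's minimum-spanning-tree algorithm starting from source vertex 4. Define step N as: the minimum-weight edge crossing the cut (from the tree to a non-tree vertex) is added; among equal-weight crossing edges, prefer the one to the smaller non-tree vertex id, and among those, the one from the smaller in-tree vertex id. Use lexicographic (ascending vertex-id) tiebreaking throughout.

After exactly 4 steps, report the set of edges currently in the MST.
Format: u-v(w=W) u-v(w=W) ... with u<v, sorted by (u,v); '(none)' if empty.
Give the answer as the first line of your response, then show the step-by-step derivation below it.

0-5(w=11) 1-4(w=1) 2-5(w=10) 4-5(w=8)

step 1: add edge 1-4 (w=1); MST = {1-4(w=1)}
step 2: add edge 4-5 (w=8); MST = {1-4(w=1) 4-5(w=8)}
step 3: add edge 2-5 (w=10); MST = {1-4(w=1) 2-5(w=10) 4-5(w=8)}
step 4: add edge 0-5 (w=11); MST = {0-5(w=11) 1-4(w=1) 2-5(w=10) 4-5(w=8)}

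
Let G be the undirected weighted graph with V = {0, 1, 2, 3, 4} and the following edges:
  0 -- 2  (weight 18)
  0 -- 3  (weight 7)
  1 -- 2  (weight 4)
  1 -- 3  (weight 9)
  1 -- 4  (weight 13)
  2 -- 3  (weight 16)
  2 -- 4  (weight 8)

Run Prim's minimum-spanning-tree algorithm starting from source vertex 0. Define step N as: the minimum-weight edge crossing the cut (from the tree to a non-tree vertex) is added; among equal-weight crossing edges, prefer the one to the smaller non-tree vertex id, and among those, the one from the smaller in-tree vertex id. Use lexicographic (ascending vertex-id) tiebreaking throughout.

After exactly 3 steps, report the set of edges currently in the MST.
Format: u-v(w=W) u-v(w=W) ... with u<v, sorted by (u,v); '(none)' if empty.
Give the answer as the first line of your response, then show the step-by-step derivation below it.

0-3(w=7) 1-2(w=4) 1-3(w=9)

step 1: add edge 0-3 (w=7); MST = {0-3(w=7)}
step 2: add edge 1-3 (w=9); MST = {0-3(w=7) 1-3(w=9)}
step 3: add edge 1-2 (w=4); MST = {0-3(w=7) 1-2(w=4) 1-3(w=9)}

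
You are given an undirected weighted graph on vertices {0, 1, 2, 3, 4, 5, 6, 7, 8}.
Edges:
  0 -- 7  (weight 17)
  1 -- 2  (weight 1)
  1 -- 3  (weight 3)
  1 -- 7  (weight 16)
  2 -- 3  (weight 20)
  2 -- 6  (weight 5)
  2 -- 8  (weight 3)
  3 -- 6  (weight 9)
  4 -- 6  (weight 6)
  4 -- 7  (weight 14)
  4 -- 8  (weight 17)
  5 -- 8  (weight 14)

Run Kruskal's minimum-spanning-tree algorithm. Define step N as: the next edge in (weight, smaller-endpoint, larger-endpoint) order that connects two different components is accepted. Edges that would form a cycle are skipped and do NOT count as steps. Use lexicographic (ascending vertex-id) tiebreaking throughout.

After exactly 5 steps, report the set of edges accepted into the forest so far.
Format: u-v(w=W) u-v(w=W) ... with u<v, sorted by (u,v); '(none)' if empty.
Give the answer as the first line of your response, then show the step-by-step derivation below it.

1-2(w=1) 1-3(w=3) 2-6(w=5) 2-8(w=3) 4-6(w=6)

step 1: add edge 1-2 (w=1); MST = {1-2(w=1)}
step 2: add edge 1-3 (w=3); MST = {1-2(w=1) 1-3(w=3)}
step 3: add edge 2-8 (w=3); MST = {1-2(w=1) 1-3(w=3) 2-8(w=3)}
step 4: add edge 2-6 (w=5); MST = {1-2(w=1) 1-3(w=3) 2-6(w=5) 2-8(w=3)}
step 5: add edge 4-6 (w=6); MST = {1-2(w=1) 1-3(w=3) 2-6(w=5) 2-8(w=3) 4-6(w=6)}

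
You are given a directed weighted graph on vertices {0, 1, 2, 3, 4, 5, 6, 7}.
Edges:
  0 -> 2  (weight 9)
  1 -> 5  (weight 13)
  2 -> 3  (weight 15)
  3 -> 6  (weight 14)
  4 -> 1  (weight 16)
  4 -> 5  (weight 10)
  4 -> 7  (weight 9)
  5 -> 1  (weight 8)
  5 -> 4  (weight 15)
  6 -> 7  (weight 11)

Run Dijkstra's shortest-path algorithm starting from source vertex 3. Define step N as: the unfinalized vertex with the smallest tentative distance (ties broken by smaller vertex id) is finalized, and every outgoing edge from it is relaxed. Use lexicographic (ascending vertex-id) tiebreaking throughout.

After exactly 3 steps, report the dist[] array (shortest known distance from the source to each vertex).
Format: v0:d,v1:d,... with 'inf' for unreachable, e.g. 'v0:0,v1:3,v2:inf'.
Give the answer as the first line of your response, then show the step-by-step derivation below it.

v0:inf,v1:inf,v2:inf,v3:0,v4:inf,v5:inf,v6:14,v7:25

step 1: dist = v0:inf,v1:inf,v2:inf,v3:0,v4:inf,v5:inf,v6:14,v7:inf
step 2: dist = v0:inf,v1:inf,v2:inf,v3:0,v4:inf,v5:inf,v6:14,v7:25
step 3: dist = v0:inf,v1:inf,v2:inf,v3:0,v4:inf,v5:inf,v6:14,v7:25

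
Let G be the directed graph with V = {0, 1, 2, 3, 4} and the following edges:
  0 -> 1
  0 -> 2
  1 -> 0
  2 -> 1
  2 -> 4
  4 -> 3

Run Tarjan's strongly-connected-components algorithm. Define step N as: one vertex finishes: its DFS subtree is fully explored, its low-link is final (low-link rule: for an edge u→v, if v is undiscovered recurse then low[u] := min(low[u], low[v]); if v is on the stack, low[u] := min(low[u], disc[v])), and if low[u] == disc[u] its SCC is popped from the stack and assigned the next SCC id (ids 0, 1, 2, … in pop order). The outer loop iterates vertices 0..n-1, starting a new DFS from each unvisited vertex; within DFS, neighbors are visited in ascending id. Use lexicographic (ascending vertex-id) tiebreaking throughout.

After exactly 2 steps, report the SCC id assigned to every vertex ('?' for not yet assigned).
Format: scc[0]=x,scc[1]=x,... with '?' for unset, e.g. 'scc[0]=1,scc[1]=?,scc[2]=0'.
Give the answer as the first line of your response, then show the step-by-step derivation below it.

scc[0]=?,scc[1]=?,scc[2]=?,scc[3]=0,scc[4]=?

step 1: low=(low[0]=0,low[1]=0,low[2]=?,low[3]=?,low[4]=?); scc=(scc[0]=?,scc[1]=?,scc[2]=?,scc[3]=?,scc[4]=?)
step 2: low=(low[0]=0,low[1]=0,low[2]=1,low[3]=4,low[4]=3); scc=(scc[0]=?,scc[1]=?,scc[2]=?,scc[3]=0,scc[4]=?)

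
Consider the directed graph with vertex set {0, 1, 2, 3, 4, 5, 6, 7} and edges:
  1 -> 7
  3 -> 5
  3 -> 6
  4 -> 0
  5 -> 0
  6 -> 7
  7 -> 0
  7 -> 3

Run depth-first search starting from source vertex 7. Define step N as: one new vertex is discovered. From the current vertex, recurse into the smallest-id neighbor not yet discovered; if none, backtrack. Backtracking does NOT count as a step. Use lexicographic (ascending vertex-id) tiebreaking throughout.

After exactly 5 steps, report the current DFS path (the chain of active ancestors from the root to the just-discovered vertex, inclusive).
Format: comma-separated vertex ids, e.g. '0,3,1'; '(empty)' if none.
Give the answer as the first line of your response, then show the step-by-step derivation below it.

7,3,6

step 1: discover 7; path=7; order=7
step 2: discover 0; path=7>0; order=7,0
step 3: discover 3; path=7>3; order=7,0,3
step 4: discover 5; path=7>3>5; order=7,0,3,5
step 5: discover 6; path=7>3>6; order=7,0,3,5,6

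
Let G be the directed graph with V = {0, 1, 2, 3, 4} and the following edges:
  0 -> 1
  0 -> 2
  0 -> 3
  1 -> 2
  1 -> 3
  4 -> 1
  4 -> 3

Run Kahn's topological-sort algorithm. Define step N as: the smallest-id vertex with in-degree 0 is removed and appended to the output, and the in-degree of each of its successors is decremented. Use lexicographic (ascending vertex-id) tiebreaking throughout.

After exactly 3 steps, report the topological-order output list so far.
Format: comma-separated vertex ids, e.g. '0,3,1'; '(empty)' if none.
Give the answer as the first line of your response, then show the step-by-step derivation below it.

0,4,1

step 1: output 0; order=[0]; indeg=(0,1,1,2,0)
step 2: output 4; order=[0,4]; indeg=(0,0,1,1,0)
step 3: output 1; order=[0,4,1]; indeg=(0,0,0,0,0)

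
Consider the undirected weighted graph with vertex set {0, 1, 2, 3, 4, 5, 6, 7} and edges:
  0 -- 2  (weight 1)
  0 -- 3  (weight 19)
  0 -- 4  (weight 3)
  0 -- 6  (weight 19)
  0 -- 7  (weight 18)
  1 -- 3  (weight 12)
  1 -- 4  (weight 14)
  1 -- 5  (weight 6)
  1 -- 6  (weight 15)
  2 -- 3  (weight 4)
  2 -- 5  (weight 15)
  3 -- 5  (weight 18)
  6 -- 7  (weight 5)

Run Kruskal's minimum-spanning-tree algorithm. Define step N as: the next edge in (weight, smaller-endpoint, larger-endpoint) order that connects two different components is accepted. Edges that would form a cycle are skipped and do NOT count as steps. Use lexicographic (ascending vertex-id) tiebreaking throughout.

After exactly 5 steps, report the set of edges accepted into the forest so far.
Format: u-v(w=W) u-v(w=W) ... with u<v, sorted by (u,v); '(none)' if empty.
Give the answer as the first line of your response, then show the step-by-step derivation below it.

0-2(w=1) 0-4(w=3) 1-5(w=6) 2-3(w=4) 6-7(w=5)

step 1: add edge 0-2 (w=1); MST = {0-2(w=1)}
step 2: add edge 0-4 (w=3); MST = {0-2(w=1) 0-4(w=3)}
step 3: add edge 2-3 (w=4); MST = {0-2(w=1) 0-4(w=3) 2-3(w=4)}
step 4: add edge 6-7 (w=5); MST = {0-2(w=1) 0-4(w=3) 2-3(w=4) 6-7(w=5)}
step 5: add edge 1-5 (w=6); MST = {0-2(w=1) 0-4(w=3) 1-5(w=6) 2-3(w=4) 6-7(w=5)}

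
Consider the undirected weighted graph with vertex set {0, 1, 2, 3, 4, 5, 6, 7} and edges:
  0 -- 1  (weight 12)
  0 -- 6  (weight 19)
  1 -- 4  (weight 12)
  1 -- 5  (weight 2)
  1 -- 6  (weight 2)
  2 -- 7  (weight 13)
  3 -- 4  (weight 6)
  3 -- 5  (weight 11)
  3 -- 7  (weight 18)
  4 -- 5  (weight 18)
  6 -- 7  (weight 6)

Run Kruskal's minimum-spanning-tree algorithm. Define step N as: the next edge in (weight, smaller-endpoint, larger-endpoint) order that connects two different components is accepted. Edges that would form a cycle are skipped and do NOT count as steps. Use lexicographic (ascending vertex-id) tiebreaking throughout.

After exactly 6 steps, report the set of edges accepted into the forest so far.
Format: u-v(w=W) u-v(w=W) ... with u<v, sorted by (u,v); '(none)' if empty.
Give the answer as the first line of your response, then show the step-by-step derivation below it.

0-1(w=12) 1-5(w=2) 1-6(w=2) 3-4(w=6) 3-5(w=11) 6-7(w=6)

step 1: add edge 1-5 (w=2); MST = {1-5(w=2)}
step 2: add edge 1-6 (w=2); MST = {1-5(w=2) 1-6(w=2)}
step 3: add edge 3-4 (w=6); MST = {1-5(w=2) 1-6(w=2) 3-4(w=6)}
step 4: add edge 6-7 (w=6); MST = {1-5(w=2) 1-6(w=2) 3-4(w=6) 6-7(w=6)}
step 5: add edge 3-5 (w=11); MST = {1-5(w=2) 1-6(w=2) 3-4(w=6) 3-5(w=11) 6-7(w=6)}
step 6: add edge 0-1 (w=12); MST = {0-1(w=12) 1-5(w=2) 1-6(w=2) 3-4(w=6) 3-5(w=11) 6-7(w=6)}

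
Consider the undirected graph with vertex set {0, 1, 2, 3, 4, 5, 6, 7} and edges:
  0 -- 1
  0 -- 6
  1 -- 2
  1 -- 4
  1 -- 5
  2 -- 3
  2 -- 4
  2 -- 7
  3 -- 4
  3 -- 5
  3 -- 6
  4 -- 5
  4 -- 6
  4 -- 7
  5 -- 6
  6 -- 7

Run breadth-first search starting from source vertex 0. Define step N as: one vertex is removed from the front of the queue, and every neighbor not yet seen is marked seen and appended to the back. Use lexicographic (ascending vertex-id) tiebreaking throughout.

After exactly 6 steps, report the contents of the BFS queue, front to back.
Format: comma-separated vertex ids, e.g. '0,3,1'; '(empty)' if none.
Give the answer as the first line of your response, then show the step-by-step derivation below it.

3,7

step 1: dequeue 0; queue=[1,6]; order=0
step 2: dequeue 1; queue=[6,2,4,5]; order=0,1
step 3: dequeue 6; queue=[2,4,5,3,7]; order=0,1,6
step 4: dequeue 2; queue=[4,5,3,7]; order=0,1,6,2
step 5: dequeue 4; queue=[5,3,7]; order=0,1,6,2,4
step 6: dequeue 5; queue=[3,7]; order=0,1,6,2,4,5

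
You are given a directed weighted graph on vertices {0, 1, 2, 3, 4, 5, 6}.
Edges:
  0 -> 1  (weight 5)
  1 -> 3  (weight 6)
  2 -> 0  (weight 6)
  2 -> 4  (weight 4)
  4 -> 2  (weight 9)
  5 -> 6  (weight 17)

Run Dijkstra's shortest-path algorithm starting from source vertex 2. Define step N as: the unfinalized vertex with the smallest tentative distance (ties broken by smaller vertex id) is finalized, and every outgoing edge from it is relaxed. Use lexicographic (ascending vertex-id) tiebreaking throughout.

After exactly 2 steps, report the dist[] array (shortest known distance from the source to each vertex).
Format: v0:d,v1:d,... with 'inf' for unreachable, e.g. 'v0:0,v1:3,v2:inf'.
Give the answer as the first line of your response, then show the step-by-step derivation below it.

v0:6,v1:inf,v2:0,v3:inf,v4:4,v5:inf,v6:inf

step 1: dist = v0:6,v1:inf,v2:0,v3:inf,v4:4,v5:inf,v6:inf
step 2: dist = v0:6,v1:inf,v2:0,v3:inf,v4:4,v5:inf,v6:inf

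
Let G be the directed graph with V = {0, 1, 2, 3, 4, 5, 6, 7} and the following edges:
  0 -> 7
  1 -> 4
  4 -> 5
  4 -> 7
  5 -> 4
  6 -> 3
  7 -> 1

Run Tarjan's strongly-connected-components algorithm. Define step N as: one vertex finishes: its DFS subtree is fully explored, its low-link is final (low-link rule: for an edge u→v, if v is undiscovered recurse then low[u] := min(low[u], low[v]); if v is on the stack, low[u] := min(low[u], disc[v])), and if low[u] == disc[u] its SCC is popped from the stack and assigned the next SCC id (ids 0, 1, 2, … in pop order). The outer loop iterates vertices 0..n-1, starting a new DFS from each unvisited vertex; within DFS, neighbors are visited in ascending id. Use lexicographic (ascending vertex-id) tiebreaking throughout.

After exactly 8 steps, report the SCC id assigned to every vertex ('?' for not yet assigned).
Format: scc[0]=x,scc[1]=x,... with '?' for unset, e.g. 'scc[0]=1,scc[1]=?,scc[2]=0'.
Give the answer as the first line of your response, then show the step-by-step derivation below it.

scc[0]=1,scc[1]=0,scc[2]=2,scc[3]=3,scc[4]=0,scc[5]=0,scc[6]=4,scc[7]=0

step 1: low=(low[0]=0,low[1]=2,low[2]=?,low[3]=?,low[4]=3,low[5]=3,low[6]=?,low[7]=1); scc=(scc[0]=?,scc[1]=?,scc[2]=?,scc[3]=?,scc[4]=?,scc[5]=?,scc[6]=?,scc[7]=?)
step 2: low=(low[0]=0,low[1]=2,low[2]=?,low[3]=?,low[4]=1,low[5]=3,low[6]=?,low[7]=1); scc=(scc[0]=?,scc[1]=?,scc[2]=?,scc[3]=?,scc[4]=?,scc[5]=?,scc[6]=?,scc[7]=?)
step 3: low=(low[0]=0,low[1]=1,low[2]=?,low[3]=?,low[4]=1,low[5]=3,low[6]=?,low[7]=1); scc=(scc[0]=?,scc[1]=?,scc[2]=?,scc[3]=?,scc[4]=?,scc[5]=?,scc[6]=?,scc[7]=?)
step 4: low=(low[0]=0,low[1]=1,low[2]=?,low[3]=?,low[4]=1,low[5]=3,low[6]=?,low[7]=1); scc=(scc[0]=?,scc[1]=0,scc[2]=?,scc[3]=?,scc[4]=0,scc[5]=0,scc[6]=?,scc[7]=0)
step 5: low=(low[0]=0,low[1]=1,low[2]=?,low[3]=?,low[4]=1,low[5]=3,low[6]=?,low[7]=1); scc=(scc[0]=1,scc[1]=0,scc[2]=?,scc[3]=?,scc[4]=0,scc[5]=0,scc[6]=?,scc[7]=0)
step 6: low=(low[0]=0,low[1]=1,low[2]=5,low[3]=?,low[4]=1,low[5]=3,low[6]=?,low[7]=1); scc=(scc[0]=1,scc[1]=0,scc[2]=2,scc[3]=?,scc[4]=0,scc[5]=0,scc[6]=?,scc[7]=0)
step 7: low=(low[0]=0,low[1]=1,low[2]=5,low[3]=6,low[4]=1,low[5]=3,low[6]=?,low[7]=1); scc=(scc[0]=1,scc[1]=0,scc[2]=2,scc[3]=3,scc[4]=0,scc[5]=0,scc[6]=?,scc[7]=0)
step 8: low=(low[0]=0,low[1]=1,low[2]=5,low[3]=6,low[4]=1,low[5]=3,low[6]=7,low[7]=1); scc=(scc[0]=1,scc[1]=0,scc[2]=2,scc[3]=3,scc[4]=0,scc[5]=0,scc[6]=4,scc[7]=0)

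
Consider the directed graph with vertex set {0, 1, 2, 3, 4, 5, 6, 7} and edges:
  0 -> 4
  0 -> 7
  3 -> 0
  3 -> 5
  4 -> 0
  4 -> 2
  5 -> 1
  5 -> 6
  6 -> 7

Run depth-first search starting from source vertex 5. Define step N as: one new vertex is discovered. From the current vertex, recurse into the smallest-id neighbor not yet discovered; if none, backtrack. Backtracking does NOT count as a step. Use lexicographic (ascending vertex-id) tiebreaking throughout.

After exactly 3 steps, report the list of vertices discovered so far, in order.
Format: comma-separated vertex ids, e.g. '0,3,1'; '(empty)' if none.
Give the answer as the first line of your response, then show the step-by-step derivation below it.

5,1,6

step 1: discover 5; path=5; order=5
step 2: discover 1; path=5>1; order=5,1
step 3: discover 6; path=5>6; order=5,1,6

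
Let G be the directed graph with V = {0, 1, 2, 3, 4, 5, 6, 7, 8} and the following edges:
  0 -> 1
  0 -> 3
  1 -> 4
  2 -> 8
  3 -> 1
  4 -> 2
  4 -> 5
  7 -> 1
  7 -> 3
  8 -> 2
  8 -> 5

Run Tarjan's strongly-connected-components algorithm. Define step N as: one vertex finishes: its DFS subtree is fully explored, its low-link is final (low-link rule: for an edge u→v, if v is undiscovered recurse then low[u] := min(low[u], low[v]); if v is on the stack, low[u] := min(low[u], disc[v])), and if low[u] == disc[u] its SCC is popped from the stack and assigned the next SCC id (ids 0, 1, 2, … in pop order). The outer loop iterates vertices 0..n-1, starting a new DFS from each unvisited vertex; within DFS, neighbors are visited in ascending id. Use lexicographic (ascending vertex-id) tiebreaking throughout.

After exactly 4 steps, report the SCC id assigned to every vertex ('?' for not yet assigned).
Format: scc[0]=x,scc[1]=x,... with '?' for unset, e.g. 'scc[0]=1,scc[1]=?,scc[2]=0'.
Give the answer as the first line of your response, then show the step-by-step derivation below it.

scc[0]=?,scc[1]=?,scc[2]=1,scc[3]=?,scc[4]=2,scc[5]=0,scc[6]=?,scc[7]=?,scc[8]=1

step 1: low=(low[0]=0,low[1]=1,low[2]=3,low[3]=?,low[4]=2,low[5]=5,low[6]=?,low[7]=?,low[8]=3); scc=(scc[0]=?,scc[1]=?,scc[2]=?,scc[3]=?,scc[4]=?,scc[5]=0,scc[6]=?,scc[7]=?,scc[8]=?)
step 2: low=(low[0]=0,low[1]=1,low[2]=3,low[3]=?,low[4]=2,low[5]=5,low[6]=?,low[7]=?,low[8]=3); scc=(scc[0]=?,scc[1]=?,scc[2]=?,scc[3]=?,scc[4]=?,scc[5]=0,scc[6]=?,scc[7]=?,scc[8]=?)
step 3: low=(low[0]=0,low[1]=1,low[2]=3,low[3]=?,low[4]=2,low[5]=5,low[6]=?,low[7]=?,low[8]=3); scc=(scc[0]=?,scc[1]=?,scc[2]=1,scc[3]=?,scc[4]=?,scc[5]=0,scc[6]=?,scc[7]=?,scc[8]=1)
step 4: low=(low[0]=0,low[1]=1,low[2]=3,low[3]=?,low[4]=2,low[5]=5,low[6]=?,low[7]=?,low[8]=3); scc=(scc[0]=?,scc[1]=?,scc[2]=1,scc[3]=?,scc[4]=2,scc[5]=0,scc[6]=?,scc[7]=?,scc[8]=1)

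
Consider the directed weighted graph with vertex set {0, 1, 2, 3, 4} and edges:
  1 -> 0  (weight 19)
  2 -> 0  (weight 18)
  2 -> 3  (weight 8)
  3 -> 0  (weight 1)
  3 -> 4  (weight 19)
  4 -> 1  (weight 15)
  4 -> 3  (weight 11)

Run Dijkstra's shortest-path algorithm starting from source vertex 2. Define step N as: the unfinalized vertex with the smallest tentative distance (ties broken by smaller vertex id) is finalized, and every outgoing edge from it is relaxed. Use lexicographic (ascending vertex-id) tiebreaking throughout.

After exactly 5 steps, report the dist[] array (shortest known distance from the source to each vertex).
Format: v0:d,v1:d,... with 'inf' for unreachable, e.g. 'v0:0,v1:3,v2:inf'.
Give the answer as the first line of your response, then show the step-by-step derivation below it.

v0:9,v1:42,v2:0,v3:8,v4:27

step 1: dist = v0:18,v1:inf,v2:0,v3:8,v4:inf
step 2: dist = v0:9,v1:inf,v2:0,v3:8,v4:27
step 3: dist = v0:9,v1:inf,v2:0,v3:8,v4:27
step 4: dist = v0:9,v1:42,v2:0,v3:8,v4:27
step 5: dist = v0:9,v1:42,v2:0,v3:8,v4:27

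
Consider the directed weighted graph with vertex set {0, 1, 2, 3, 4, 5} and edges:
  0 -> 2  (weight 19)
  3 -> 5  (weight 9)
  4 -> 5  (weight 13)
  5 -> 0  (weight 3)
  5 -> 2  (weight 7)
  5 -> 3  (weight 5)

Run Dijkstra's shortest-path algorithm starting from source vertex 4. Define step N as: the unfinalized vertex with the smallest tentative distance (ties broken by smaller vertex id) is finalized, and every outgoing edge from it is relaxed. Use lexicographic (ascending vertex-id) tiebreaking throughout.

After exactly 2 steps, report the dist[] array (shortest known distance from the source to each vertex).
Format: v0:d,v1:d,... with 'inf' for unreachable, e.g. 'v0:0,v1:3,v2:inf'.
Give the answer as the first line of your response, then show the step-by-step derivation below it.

v0:16,v1:inf,v2:20,v3:18,v4:0,v5:13

step 1: dist = v0:inf,v1:inf,v2:inf,v3:inf,v4:0,v5:13
step 2: dist = v0:16,v1:inf,v2:20,v3:18,v4:0,v5:13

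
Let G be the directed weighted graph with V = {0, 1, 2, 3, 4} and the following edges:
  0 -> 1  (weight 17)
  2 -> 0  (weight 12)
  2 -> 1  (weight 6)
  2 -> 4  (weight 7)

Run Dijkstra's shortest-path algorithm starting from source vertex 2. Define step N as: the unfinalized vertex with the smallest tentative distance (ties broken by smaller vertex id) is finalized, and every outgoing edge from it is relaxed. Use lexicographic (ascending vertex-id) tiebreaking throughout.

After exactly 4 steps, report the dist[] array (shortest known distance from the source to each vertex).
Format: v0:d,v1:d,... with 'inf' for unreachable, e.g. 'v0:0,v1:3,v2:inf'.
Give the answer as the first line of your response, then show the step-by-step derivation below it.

v0:12,v1:6,v2:0,v3:inf,v4:7

step 1: dist = v0:12,v1:6,v2:0,v3:inf,v4:7
step 2: dist = v0:12,v1:6,v2:0,v3:inf,v4:7
step 3: dist = v0:12,v1:6,v2:0,v3:inf,v4:7
step 4: dist = v0:12,v1:6,v2:0,v3:inf,v4:7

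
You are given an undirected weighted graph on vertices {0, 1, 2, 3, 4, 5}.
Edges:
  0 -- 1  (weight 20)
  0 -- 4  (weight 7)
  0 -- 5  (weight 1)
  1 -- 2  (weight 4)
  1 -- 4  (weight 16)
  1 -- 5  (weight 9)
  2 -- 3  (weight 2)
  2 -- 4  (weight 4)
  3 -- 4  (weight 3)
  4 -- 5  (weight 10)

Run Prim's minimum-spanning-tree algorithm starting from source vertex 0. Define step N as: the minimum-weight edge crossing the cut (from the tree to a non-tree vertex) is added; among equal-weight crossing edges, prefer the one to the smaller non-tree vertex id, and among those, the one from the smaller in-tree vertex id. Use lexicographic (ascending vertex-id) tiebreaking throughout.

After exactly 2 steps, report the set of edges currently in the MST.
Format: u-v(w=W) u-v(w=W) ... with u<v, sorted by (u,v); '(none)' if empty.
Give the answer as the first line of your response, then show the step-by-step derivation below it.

0-4(w=7) 0-5(w=1)

step 1: add edge 0-5 (w=1); MST = {0-5(w=1)}
step 2: add edge 0-4 (w=7); MST = {0-4(w=7) 0-5(w=1)}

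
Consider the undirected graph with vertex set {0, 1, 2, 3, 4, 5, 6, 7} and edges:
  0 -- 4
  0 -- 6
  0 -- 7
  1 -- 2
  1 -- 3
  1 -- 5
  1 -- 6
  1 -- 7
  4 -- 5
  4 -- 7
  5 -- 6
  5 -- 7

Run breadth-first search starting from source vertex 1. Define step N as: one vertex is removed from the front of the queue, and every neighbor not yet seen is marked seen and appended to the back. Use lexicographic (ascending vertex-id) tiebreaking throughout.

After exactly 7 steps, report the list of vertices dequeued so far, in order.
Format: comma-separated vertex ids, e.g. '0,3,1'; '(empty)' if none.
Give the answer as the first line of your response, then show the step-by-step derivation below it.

1,2,3,5,6,7,4

step 1: dequeue 1; queue=[2,3,5,6,7]; order=1
step 2: dequeue 2; queue=[3,5,6,7]; order=1,2
step 3: dequeue 3; queue=[5,6,7]; order=1,2,3
step 4: dequeue 5; queue=[6,7,4]; order=1,2,3,5
step 5: dequeue 6; queue=[7,4,0]; order=1,2,3,5,6
step 6: dequeue 7; queue=[4,0]; order=1,2,3,5,6,7
step 7: dequeue 4; queue=[0]; order=1,2,3,5,6,7,4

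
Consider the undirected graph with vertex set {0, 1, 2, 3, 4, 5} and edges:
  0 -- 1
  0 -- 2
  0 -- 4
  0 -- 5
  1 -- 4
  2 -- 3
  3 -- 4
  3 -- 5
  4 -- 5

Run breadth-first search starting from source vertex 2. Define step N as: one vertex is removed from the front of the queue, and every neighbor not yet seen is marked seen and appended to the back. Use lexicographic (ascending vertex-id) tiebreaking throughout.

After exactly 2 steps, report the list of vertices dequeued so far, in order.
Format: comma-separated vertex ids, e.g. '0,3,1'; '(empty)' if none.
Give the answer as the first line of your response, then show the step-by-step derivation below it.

2,0

step 1: dequeue 2; queue=[0,3]; order=2
step 2: dequeue 0; queue=[3,1,4,5]; order=2,0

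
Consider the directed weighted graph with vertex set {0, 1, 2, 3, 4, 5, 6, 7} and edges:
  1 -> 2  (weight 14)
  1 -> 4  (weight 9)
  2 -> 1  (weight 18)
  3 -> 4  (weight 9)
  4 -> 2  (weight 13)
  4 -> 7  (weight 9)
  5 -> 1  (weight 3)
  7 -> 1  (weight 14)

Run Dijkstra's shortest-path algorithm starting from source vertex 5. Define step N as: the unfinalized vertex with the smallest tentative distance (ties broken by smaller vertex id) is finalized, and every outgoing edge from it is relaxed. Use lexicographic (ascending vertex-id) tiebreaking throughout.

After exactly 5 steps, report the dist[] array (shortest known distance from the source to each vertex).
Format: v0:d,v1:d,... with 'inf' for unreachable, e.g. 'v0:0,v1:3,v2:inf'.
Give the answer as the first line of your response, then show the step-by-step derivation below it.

v0:inf,v1:3,v2:17,v3:inf,v4:12,v5:0,v6:inf,v7:21

step 1: dist = v0:inf,v1:3,v2:inf,v3:inf,v4:inf,v5:0,v6:inf,v7:inf
step 2: dist = v0:inf,v1:3,v2:17,v3:inf,v4:12,v5:0,v6:inf,v7:inf
step 3: dist = v0:inf,v1:3,v2:17,v3:inf,v4:12,v5:0,v6:inf,v7:21
step 4: dist = v0:inf,v1:3,v2:17,v3:inf,v4:12,v5:0,v6:inf,v7:21
step 5: dist = v0:inf,v1:3,v2:17,v3:inf,v4:12,v5:0,v6:inf,v7:21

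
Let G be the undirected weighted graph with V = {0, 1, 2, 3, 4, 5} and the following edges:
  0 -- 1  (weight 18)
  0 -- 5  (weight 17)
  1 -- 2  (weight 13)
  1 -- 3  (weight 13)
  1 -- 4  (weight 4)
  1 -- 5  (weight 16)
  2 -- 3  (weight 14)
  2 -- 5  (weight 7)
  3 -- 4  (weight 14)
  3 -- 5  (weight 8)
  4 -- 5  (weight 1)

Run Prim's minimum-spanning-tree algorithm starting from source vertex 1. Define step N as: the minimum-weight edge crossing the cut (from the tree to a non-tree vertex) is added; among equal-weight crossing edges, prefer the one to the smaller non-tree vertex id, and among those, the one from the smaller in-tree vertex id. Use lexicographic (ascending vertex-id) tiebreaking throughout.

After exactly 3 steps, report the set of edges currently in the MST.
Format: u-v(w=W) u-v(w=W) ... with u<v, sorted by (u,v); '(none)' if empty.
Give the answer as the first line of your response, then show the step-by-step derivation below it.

1-4(w=4) 2-5(w=7) 4-5(w=1)

step 1: add edge 1-4 (w=4); MST = {1-4(w=4)}
step 2: add edge 4-5 (w=1); MST = {1-4(w=4) 4-5(w=1)}
step 3: add edge 2-5 (w=7); MST = {1-4(w=4) 2-5(w=7) 4-5(w=1)}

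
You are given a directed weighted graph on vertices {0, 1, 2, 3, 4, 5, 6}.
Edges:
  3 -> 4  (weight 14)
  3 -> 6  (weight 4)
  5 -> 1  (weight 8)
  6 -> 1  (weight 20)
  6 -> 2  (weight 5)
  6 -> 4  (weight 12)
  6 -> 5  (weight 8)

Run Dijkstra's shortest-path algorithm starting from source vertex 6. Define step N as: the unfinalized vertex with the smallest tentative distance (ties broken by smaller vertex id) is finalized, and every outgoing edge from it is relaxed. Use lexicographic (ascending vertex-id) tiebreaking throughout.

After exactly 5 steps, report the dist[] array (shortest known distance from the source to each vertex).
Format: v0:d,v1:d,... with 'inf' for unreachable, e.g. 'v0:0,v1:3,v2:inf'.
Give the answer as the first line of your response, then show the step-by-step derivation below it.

v0:inf,v1:16,v2:5,v3:inf,v4:12,v5:8,v6:0

step 1: dist = v0:inf,v1:20,v2:5,v3:inf,v4:12,v5:8,v6:0
step 2: dist = v0:inf,v1:20,v2:5,v3:inf,v4:12,v5:8,v6:0
step 3: dist = v0:inf,v1:16,v2:5,v3:inf,v4:12,v5:8,v6:0
step 4: dist = v0:inf,v1:16,v2:5,v3:inf,v4:12,v5:8,v6:0
step 5: dist = v0:inf,v1:16,v2:5,v3:inf,v4:12,v5:8,v6:0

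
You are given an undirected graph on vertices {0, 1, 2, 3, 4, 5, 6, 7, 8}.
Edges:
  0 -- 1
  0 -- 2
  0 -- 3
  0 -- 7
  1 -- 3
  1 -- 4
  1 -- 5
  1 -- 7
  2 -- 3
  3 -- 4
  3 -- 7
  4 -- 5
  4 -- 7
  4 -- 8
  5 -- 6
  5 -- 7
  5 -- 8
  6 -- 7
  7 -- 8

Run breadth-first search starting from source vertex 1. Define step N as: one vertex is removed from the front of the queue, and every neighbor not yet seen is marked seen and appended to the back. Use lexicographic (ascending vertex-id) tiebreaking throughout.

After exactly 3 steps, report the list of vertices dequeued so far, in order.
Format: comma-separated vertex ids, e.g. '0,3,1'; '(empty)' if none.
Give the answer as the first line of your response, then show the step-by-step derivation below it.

1,0,3

step 1: dequeue 1; queue=[0,3,4,5,7]; order=1
step 2: dequeue 0; queue=[3,4,5,7,2]; order=1,0
step 3: dequeue 3; queue=[4,5,7,2]; order=1,0,3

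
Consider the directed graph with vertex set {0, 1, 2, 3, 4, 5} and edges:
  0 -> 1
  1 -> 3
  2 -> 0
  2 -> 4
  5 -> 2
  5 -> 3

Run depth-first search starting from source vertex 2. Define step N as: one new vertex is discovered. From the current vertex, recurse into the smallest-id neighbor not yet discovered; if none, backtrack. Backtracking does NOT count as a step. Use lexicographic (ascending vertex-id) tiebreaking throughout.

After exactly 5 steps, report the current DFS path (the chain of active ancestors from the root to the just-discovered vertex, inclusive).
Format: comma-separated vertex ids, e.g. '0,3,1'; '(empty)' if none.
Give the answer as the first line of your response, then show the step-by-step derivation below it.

2,4

step 1: discover 2; path=2; order=2
step 2: discover 0; path=2>0; order=2,0
step 3: discover 1; path=2>0>1; order=2,0,1
step 4: discover 3; path=2>0>1>3; order=2,0,1,3
step 5: discover 4; path=2>4; order=2,0,1,3,4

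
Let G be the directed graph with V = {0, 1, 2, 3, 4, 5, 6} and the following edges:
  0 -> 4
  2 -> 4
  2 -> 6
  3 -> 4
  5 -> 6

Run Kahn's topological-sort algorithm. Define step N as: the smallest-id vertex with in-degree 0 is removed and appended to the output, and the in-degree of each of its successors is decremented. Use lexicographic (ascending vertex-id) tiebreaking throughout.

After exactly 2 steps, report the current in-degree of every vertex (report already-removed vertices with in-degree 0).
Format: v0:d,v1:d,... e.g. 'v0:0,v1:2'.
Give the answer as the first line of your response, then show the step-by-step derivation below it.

v0:0,v1:0,v2:0,v3:0,v4:2,v5:0,v6:2

step 1: output 0; order=[0]; indeg=(0,0,0,0,2,0,2)
step 2: output 1; order=[0,1]; indeg=(0,0,0,0,2,0,2)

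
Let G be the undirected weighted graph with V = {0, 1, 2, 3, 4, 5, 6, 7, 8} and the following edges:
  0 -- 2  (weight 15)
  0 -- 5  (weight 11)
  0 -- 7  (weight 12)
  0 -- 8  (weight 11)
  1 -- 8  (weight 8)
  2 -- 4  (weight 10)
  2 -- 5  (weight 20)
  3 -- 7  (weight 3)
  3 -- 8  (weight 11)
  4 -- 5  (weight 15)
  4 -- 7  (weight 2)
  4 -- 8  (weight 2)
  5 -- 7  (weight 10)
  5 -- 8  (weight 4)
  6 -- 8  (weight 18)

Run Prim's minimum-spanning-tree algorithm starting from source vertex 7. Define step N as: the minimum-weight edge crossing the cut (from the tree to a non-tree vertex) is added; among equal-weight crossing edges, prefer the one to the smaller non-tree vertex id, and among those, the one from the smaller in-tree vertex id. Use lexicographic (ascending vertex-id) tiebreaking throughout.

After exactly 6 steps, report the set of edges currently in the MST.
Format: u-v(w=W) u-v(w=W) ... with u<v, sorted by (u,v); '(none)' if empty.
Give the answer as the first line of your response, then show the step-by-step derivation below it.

1-8(w=8) 2-4(w=10) 3-7(w=3) 4-7(w=2) 4-8(w=2) 5-8(w=4)

step 1: add edge 4-7 (w=2); MST = {4-7(w=2)}
step 2: add edge 4-8 (w=2); MST = {4-7(w=2) 4-8(w=2)}
step 3: add edge 3-7 (w=3); MST = {3-7(w=3) 4-7(w=2) 4-8(w=2)}
step 4: add edge 5-8 (w=4); MST = {3-7(w=3) 4-7(w=2) 4-8(w=2) 5-8(w=4)}
step 5: add edge 1-8 (w=8); MST = {1-8(w=8) 3-7(w=3) 4-7(w=2) 4-8(w=2) 5-8(w=4)}
step 6: add edge 2-4 (w=10); MST = {1-8(w=8) 2-4(w=10) 3-7(w=3) 4-7(w=2) 4-8(w=2) 5-8(w=4)}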